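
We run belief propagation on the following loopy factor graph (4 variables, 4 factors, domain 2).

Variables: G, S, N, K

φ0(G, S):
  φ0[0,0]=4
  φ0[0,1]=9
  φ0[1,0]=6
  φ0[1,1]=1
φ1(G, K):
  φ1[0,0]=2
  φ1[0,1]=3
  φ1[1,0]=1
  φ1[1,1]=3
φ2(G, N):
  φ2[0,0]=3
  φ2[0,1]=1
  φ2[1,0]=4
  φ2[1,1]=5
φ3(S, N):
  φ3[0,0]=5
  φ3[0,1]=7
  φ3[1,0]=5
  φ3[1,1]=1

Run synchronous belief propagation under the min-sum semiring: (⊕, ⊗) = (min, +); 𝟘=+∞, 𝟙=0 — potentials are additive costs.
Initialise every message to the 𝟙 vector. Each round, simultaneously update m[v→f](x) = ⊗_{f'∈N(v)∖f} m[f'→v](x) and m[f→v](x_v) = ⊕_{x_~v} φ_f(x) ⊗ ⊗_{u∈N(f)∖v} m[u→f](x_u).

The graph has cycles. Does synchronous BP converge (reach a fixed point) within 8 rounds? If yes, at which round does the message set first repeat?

init: all messages = 𝟙 over 2 values
r1 m[φ0→G] = [4, 1]
r1 m[φ0→S] = [4, 1]
r1 m[φ1→G] = [2, 1]
r1 m[φ1→K] = [1, 3]
r1 m[φ2→G] = [1, 4]
r1 m[φ2→N] = [3, 1]
r1 m[φ3→S] = [5, 1]
r1 m[φ3→N] = [5, 1]
r1 m[G→φ0] = [0, 0]
r1 m[G→φ1] = [0, 0]
r1 m[G→φ2] = [0, 0]
r1 m[S→φ0] = [0, 0]
r1 m[S→φ3] = [0, 0]
r1 m[N→φ2] = [0, 0]
r1 m[N→φ3] = [0, 0]
r1 m[K→φ1] = [0, 0]
r2 m[φ0→G] = [4, 1]
r2 m[φ0→S] = [4, 1]
r2 m[φ1→G] = [2, 1]
r2 m[φ1→K] = [1, 3]
r2 m[φ2→G] = [1, 4]
r2 m[φ2→N] = [3, 1]
r2 m[φ3→S] = [5, 1]
r2 m[φ3→N] = [5, 1]
r2 m[G→φ0] = [3, 5]
r2 m[G→φ1] = [5, 5]
r2 m[G→φ2] = [6, 2]
r2 m[S→φ0] = [5, 1]
r2 m[S→φ3] = [4, 1]
r2 m[N→φ2] = [5, 1]
r2 m[N→φ3] = [3, 1]
r2 m[K→φ1] = [0, 0]
r3 m[φ0→G] = [9, 2]
r3 m[φ0→S] = [7, 6]
r3 m[φ1→G] = [2, 1]
r3 m[φ1→K] = [6, 8]
r3 m[φ2→G] = [2, 6]
r3 m[φ2→N] = [6, 7]
r3 m[φ3→S] = [8, 2]
r3 m[φ3→N] = [6, 2]
r3 m[G→φ0] = [3, 5]
r3 m[G→φ1] = [5, 5]
r3 m[G→φ2] = [6, 2]
r3 m[S→φ0] = [5, 1]
r3 m[S→φ3] = [4, 1]
r3 m[N→φ2] = [5, 1]
r3 m[N→φ3] = [3, 1]
r3 m[K→φ1] = [0, 0]
r4 m[φ0→G] = [9, 2]
r4 m[φ0→S] = [7, 6]
r4 m[φ1→G] = [2, 1]
r4 m[φ1→K] = [6, 8]
r4 m[φ2→G] = [2, 6]
r4 m[φ2→N] = [6, 7]
r4 m[φ3→S] = [8, 2]
r4 m[φ3→N] = [6, 2]
r4 m[G→φ0] = [4, 7]
r4 m[G→φ1] = [11, 8]
r4 m[G→φ2] = [11, 3]
r4 m[S→φ0] = [8, 2]
r4 m[S→φ3] = [7, 6]
r4 m[N→φ2] = [6, 2]
r4 m[N→φ3] = [6, 7]
r4 m[K→φ1] = [0, 0]
r5 m[φ0→G] = [11, 3]
r5 m[φ0→S] = [8, 8]
r5 m[φ1→G] = [2, 1]
r5 m[φ1→K] = [9, 11]
r5 m[φ2→G] = [3, 7]
r5 m[φ2→N] = [7, 8]
r5 m[φ3→S] = [11, 8]
r5 m[φ3→N] = [11, 7]
r5 m[G→φ0] = [4, 7]
r5 m[G→φ1] = [11, 8]
r5 m[G→φ2] = [11, 3]
r5 m[S→φ0] = [8, 2]
r5 m[S→φ3] = [7, 6]
r5 m[N→φ2] = [6, 2]
r5 m[N→φ3] = [6, 7]
r5 m[K→φ1] = [0, 0]
r6 m[φ0→G] = [11, 3]
r6 m[φ0→S] = [8, 8]
r6 m[φ1→G] = [2, 1]
r6 m[φ1→K] = [9, 11]
r6 m[φ2→G] = [3, 7]
r6 m[φ2→N] = [7, 8]
r6 m[φ3→S] = [11, 8]
r6 m[φ3→N] = [11, 7]
r6 m[G→φ0] = [5, 8]
r6 m[G→φ1] = [14, 10]
r6 m[G→φ2] = [13, 4]
r6 m[S→φ0] = [11, 8]
r6 m[S→φ3] = [8, 8]
r6 m[N→φ2] = [11, 7]
r6 m[N→φ3] = [7, 8]
r6 m[K→φ1] = [0, 0]
r7 m[φ0→G] = [15, 9]
r7 m[φ0→S] = [9, 9]
r7 m[φ1→G] = [2, 1]
r7 m[φ1→K] = [11, 13]
r7 m[φ2→G] = [8, 12]
r7 m[φ2→N] = [8, 9]
r7 m[φ3→S] = [12, 9]
r7 m[φ3→N] = [13, 9]
r7 m[G→φ0] = [5, 8]
r7 m[G→φ1] = [14, 10]
r7 m[G→φ2] = [13, 4]
r7 m[S→φ0] = [11, 8]
r7 m[S→φ3] = [8, 8]
r7 m[N→φ2] = [11, 7]
r7 m[N→φ3] = [7, 8]
r7 m[K→φ1] = [0, 0]
r8 m[φ0→G] = [15, 9]
r8 m[φ0→S] = [9, 9]
r8 m[φ1→G] = [2, 1]
r8 m[φ1→K] = [11, 13]
r8 m[φ2→G] = [8, 12]
r8 m[φ2→N] = [8, 9]
r8 m[φ3→S] = [12, 9]
r8 m[φ3→N] = [13, 9]
r8 m[G→φ0] = [10, 13]
r8 m[G→φ1] = [23, 21]
r8 m[G→φ2] = [17, 10]
r8 m[S→φ0] = [12, 9]
r8 m[S→φ3] = [9, 9]
r8 m[N→φ2] = [13, 9]
r8 m[N→φ3] = [8, 9]
r8 m[K→φ1] = [0, 0]
no fixed point within 8 rounds

NOT CONVERGED within 8 rounds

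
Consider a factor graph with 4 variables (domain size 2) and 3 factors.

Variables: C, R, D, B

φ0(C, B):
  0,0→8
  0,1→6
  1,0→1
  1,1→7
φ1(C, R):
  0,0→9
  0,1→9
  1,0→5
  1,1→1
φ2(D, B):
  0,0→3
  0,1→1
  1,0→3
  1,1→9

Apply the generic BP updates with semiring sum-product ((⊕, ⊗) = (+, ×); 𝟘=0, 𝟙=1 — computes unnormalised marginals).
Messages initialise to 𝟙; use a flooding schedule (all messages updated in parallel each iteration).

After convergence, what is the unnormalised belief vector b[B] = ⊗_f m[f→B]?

init: all messages = 𝟙 over 2 values
r1 m[φ0→C] = [14, 8]
r1 m[φ0→B] = [9, 13]
r1 m[φ1→C] = [18, 6]
r1 m[φ1→R] = [14, 10]
r1 m[φ2→D] = [4, 12]
r1 m[φ2→B] = [6, 10]
r1 m[C→φ0] = [1, 1]
r1 m[C→φ1] = [1, 1]
r1 m[R→φ1] = [1, 1]
r1 m[D→φ2] = [1, 1]
r1 m[B→φ0] = [1, 1]
r1 m[B→φ2] = [1, 1]
r2 m[φ0→C] = [14, 8]
r2 m[φ0→B] = [9, 13]
r2 m[φ1→C] = [18, 6]
r2 m[φ1→R] = [14, 10]
r2 m[φ2→D] = [4, 12]
r2 m[φ2→B] = [6, 10]
r2 m[C→φ0] = [18, 6]
r2 m[C→φ1] = [14, 8]
r2 m[R→φ1] = [1, 1]
r2 m[D→φ2] = [1, 1]
r2 m[B→φ0] = [6, 10]
r2 m[B→φ2] = [9, 13]
r3 m[φ0→C] = [108, 76]
r3 m[φ0→B] = [150, 150]
r3 m[φ1→C] = [18, 6]
r3 m[φ1→R] = [166, 134]
r3 m[φ2→D] = [40, 144]
r3 m[φ2→B] = [6, 10]
r3 m[C→φ0] = [18, 6]
r3 m[C→φ1] = [14, 8]
r3 m[R→φ1] = [1, 1]
r3 m[D→φ2] = [1, 1]
r3 m[B→φ0] = [6, 10]
r3 m[B→φ2] = [9, 13]
r4 m[φ0→C] = [108, 76]
r4 m[φ0→B] = [150, 150]
r4 m[φ1→C] = [18, 6]
r4 m[φ1→R] = [166, 134]
r4 m[φ2→D] = [40, 144]
r4 m[φ2→B] = [6, 10]
r4 m[C→φ0] = [18, 6]
r4 m[C→φ1] = [108, 76]
r4 m[R→φ1] = [1, 1]
r4 m[D→φ2] = [1, 1]
r4 m[B→φ0] = [6, 10]
r4 m[B→φ2] = [150, 150]
r5 m[φ0→C] = [108, 76]
r5 m[φ0→B] = [150, 150]
r5 m[φ1→C] = [18, 6]
r5 m[φ1→R] = [1352, 1048]
r5 m[φ2→D] = [600, 1800]
r5 m[φ2→B] = [6, 10]
r5 m[C→φ0] = [18, 6]
r5 m[C→φ1] = [108, 76]
r5 m[R→φ1] = [1, 1]
r5 m[D→φ2] = [1, 1]
r5 m[B→φ0] = [6, 10]
r5 m[B→φ2] = [150, 150]
r6 m[φ0→C] = [108, 76]
r6 m[φ0→B] = [150, 150]
r6 m[φ1→C] = [18, 6]
r6 m[φ1→R] = [1352, 1048]
r6 m[φ2→D] = [600, 1800]
r6 m[φ2→B] = [6, 10]
r6 m[C→φ0] = [18, 6]
r6 m[C→φ1] = [108, 76]
r6 m[R→φ1] = [1, 1]
r6 m[D→φ2] = [1, 1]
r6 m[B→φ0] = [6, 10]
r6 m[B→φ2] = [150, 150]
fixed point reached at round 6
b[B] = ⊗ incoming = [900, 1500]

b[B] = [900, 1500]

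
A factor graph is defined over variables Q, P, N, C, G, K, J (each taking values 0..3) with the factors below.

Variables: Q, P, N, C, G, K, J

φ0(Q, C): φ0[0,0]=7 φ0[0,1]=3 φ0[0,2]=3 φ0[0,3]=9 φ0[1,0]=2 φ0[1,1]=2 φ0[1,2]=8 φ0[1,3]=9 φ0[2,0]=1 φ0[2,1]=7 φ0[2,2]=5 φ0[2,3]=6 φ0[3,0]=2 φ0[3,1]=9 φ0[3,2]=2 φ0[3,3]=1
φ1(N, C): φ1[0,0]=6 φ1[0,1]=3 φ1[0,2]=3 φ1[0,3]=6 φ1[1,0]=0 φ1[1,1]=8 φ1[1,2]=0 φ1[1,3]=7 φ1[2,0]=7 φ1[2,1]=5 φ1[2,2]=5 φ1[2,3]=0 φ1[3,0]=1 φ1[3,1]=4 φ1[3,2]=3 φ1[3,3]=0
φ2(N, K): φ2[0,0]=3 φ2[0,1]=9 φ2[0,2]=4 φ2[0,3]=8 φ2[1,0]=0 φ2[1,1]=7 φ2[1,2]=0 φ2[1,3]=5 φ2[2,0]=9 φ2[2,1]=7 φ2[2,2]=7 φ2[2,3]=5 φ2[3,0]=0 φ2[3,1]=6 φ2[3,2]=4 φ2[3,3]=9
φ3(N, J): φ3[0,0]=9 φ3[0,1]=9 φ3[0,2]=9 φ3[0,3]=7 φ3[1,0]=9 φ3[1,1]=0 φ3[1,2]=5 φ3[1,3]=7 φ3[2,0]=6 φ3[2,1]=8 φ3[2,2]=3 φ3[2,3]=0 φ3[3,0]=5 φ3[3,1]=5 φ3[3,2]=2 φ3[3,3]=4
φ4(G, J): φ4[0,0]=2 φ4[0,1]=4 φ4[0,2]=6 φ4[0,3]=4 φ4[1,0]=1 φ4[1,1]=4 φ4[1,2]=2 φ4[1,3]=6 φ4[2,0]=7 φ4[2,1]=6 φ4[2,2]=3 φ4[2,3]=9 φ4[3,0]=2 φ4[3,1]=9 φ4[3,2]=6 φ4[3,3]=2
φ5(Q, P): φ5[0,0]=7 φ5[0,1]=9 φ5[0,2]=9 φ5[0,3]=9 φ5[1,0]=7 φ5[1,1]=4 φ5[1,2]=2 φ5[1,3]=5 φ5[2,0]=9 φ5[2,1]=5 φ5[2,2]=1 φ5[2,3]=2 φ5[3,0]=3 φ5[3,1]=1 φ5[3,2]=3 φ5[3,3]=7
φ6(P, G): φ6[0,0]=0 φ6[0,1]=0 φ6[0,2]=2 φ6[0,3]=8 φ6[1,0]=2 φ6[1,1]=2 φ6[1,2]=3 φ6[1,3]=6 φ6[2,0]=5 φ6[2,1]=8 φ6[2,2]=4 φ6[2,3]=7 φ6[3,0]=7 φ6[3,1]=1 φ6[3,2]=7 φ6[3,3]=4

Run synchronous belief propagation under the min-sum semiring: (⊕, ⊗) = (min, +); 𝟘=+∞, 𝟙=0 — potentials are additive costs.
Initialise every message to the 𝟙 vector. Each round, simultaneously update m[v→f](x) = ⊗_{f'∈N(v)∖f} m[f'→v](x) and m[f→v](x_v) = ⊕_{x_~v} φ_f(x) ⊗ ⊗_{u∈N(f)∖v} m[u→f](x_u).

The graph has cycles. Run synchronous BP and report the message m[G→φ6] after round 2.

init: all messages = 𝟙 over 4 values
r1 m[φ0→Q] = [3, 2, 1, 1]
r1 m[φ0→C] = [1, 2, 2, 1]
r1 m[φ1→N] = [3, 0, 0, 0]
r1 m[φ1→C] = [0, 3, 0, 0]
r1 m[φ2→N] = [3, 0, 5, 0]
r1 m[φ2→K] = [0, 6, 0, 5]
r1 m[φ3→N] = [7, 0, 0, 2]
r1 m[φ3→J] = [5, 0, 2, 0]
r1 m[φ4→G] = [2, 1, 3, 2]
r1 m[φ4→J] = [1, 4, 2, 2]
r1 m[φ5→Q] = [7, 2, 1, 1]
r1 m[φ5→P] = [3, 1, 1, 2]
r1 m[φ6→P] = [0, 2, 4, 1]
r1 m[φ6→G] = [0, 0, 2, 4]
r1 m[Q→φ0] = [0, 0, 0, 0]
r1 m[Q→φ5] = [0, 0, 0, 0]
r1 m[P→φ5] = [0, 0, 0, 0]
r1 m[P→φ6] = [0, 0, 0, 0]
r1 m[N→φ1] = [0, 0, 0, 0]
r1 m[N→φ2] = [0, 0, 0, 0]
r1 m[N→φ3] = [0, 0, 0, 0]
r1 m[C→φ0] = [0, 0, 0, 0]
r1 m[C→φ1] = [0, 0, 0, 0]
r1 m[G→φ4] = [0, 0, 0, 0]
r1 m[G→φ6] = [0, 0, 0, 0]
r1 m[K→φ2] = [0, 0, 0, 0]
r1 m[J→φ3] = [0, 0, 0, 0]
r1 m[J→φ4] = [0, 0, 0, 0]
r2 m[φ0→Q] = [3, 2, 1, 1]
r2 m[φ0→C] = [1, 2, 2, 1]
r2 m[φ1→N] = [3, 0, 0, 0]
r2 m[φ1→C] = [0, 3, 0, 0]
r2 m[φ2→N] = [3, 0, 5, 0]
r2 m[φ2→K] = [0, 6, 0, 5]
r2 m[φ3→N] = [7, 0, 0, 2]
r2 m[φ3→J] = [5, 0, 2, 0]
r2 m[φ4→G] = [2, 1, 3, 2]
r2 m[φ4→J] = [1, 4, 2, 2]
r2 m[φ5→Q] = [7, 2, 1, 1]
r2 m[φ5→P] = [3, 1, 1, 2]
r2 m[φ6→P] = [0, 2, 4, 1]
r2 m[φ6→G] = [0, 0, 2, 4]
r2 m[Q→φ0] = [7, 2, 1, 1]
r2 m[Q→φ5] = [3, 2, 1, 1]
r2 m[P→φ5] = [0, 2, 4, 1]
r2 m[P→φ6] = [3, 1, 1, 2]
r2 m[N→φ1] = [10, 0, 5, 2]
r2 m[N→φ2] = [10, 0, 0, 2]
r2 m[N→φ3] = [6, 0, 5, 0]
r2 m[C→φ0] = [0, 3, 0, 0]
r2 m[C→φ1] = [1, 2, 2, 1]
r2 m[G→φ4] = [0, 0, 2, 4]
r2 m[G→φ6] = [2, 1, 3, 2]
r2 m[K→φ2] = [0, 0, 0, 0]
r2 m[J→φ3] = [1, 4, 2, 2]
r2 m[J→φ4] = [5, 0, 2, 0]

message @ round 2 = [2, 1, 3, 2]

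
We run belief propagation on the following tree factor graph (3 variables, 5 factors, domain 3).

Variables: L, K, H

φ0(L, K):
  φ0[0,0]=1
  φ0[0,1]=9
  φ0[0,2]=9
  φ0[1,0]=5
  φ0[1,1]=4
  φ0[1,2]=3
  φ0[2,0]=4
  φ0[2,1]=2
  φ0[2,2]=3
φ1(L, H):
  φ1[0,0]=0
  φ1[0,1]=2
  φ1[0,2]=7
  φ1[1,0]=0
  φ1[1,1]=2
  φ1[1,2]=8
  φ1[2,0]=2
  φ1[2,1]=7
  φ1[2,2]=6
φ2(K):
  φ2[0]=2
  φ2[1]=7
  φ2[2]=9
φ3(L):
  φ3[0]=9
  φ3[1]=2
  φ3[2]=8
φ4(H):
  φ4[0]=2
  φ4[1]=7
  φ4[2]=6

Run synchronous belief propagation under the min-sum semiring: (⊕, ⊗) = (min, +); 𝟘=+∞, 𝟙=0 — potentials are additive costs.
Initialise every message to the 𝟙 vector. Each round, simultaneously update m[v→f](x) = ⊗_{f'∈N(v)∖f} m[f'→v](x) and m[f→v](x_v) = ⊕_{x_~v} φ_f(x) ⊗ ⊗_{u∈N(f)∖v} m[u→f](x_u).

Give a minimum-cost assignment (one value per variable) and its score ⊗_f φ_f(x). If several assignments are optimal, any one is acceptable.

assignment: (L=1, K=0, H=0); score = 11

init: all messages = 𝟙 over 3 values
r1 m[φ0→L] = [1, 3, 2]
r1 m[φ0→K] = [1, 2, 3]
r1 m[φ1→L] = [0, 0, 2]
r1 m[φ1→H] = [0, 2, 6]
r1 m[φ2→K] = [2, 7, 9]
r1 m[φ3→L] = [9, 2, 8]
r1 m[φ4→H] = [2, 7, 6]
r1 m[L→φ0] = [0, 0, 0]
r1 m[L→φ1] = [0, 0, 0]
r1 m[L→φ3] = [0, 0, 0]
r1 m[K→φ0] = [0, 0, 0]
r1 m[K→φ2] = [0, 0, 0]
r1 m[H→φ1] = [0, 0, 0]
r1 m[H→φ4] = [0, 0, 0]
r2 m[φ0→L] = [1, 3, 2]
r2 m[φ0→K] = [1, 2, 3]
r2 m[φ1→L] = [0, 0, 2]
r2 m[φ1→H] = [0, 2, 6]
r2 m[φ2→K] = [2, 7, 9]
r2 m[φ3→L] = [9, 2, 8]
r2 m[φ4→H] = [2, 7, 6]
r2 m[L→φ0] = [9, 2, 10]
r2 m[L→φ1] = [10, 5, 10]
r2 m[L→φ3] = [1, 3, 4]
r2 m[K→φ0] = [2, 7, 9]
r2 m[K→φ2] = [1, 2, 3]
r2 m[H→φ1] = [2, 7, 6]
r2 m[H→φ4] = [0, 2, 6]
r3 m[φ0→L] = [3, 7, 6]
r3 m[φ0→K] = [7, 6, 5]
r3 m[φ1→L] = [2, 2, 4]
r3 m[φ1→H] = [5, 7, 13]
r3 m[φ2→K] = [2, 7, 9]
r3 m[φ3→L] = [9, 2, 8]
r3 m[φ4→H] = [2, 7, 6]
r3 m[L→φ0] = [9, 2, 10]
r3 m[L→φ1] = [10, 5, 10]
r3 m[L→φ3] = [1, 3, 4]
r3 m[K→φ0] = [2, 7, 9]
r3 m[K→φ2] = [1, 2, 3]
r3 m[H→φ1] = [2, 7, 6]
r3 m[H→φ4] = [0, 2, 6]
r4 m[φ0→L] = [3, 7, 6]
r4 m[φ0→K] = [7, 6, 5]
r4 m[φ1→L] = [2, 2, 4]
r4 m[φ1→H] = [5, 7, 13]
r4 m[φ2→K] = [2, 7, 9]
r4 m[φ3→L] = [9, 2, 8]
r4 m[φ4→H] = [2, 7, 6]
r4 m[L→φ0] = [11, 4, 12]
r4 m[L→φ1] = [12, 9, 14]
r4 m[L→φ3] = [5, 9, 10]
r4 m[K→φ0] = [2, 7, 9]
r4 m[K→φ2] = [7, 6, 5]
r4 m[H→φ1] = [2, 7, 6]
r4 m[H→φ4] = [5, 7, 13]
r5 m[φ0→L] = [3, 7, 6]
r5 m[φ0→K] = [9, 8, 7]
r5 m[φ1→L] = [2, 2, 4]
r5 m[φ1→H] = [9, 11, 17]
r5 m[φ2→K] = [2, 7, 9]
r5 m[φ3→L] = [9, 2, 8]
r5 m[φ4→H] = [2, 7, 6]
r5 m[L→φ0] = [11, 4, 12]
r5 m[L→φ1] = [12, 9, 14]
r5 m[L→φ3] = [5, 9, 10]
r5 m[K→φ0] = [2, 7, 9]
r5 m[K→φ2] = [7, 6, 5]
r5 m[H→φ1] = [2, 7, 6]
r5 m[H→φ4] = [5, 7, 13]
r6 m[φ0→L] = [3, 7, 6]
r6 m[φ0→K] = [9, 8, 7]
r6 m[φ1→L] = [2, 2, 4]
r6 m[φ1→H] = [9, 11, 17]
r6 m[φ2→K] = [2, 7, 9]
r6 m[φ3→L] = [9, 2, 8]
r6 m[φ4→H] = [2, 7, 6]
r6 m[L→φ0] = [11, 4, 12]
r6 m[L→φ1] = [12, 9, 14]
r6 m[L→φ3] = [5, 9, 10]
r6 m[K→φ0] = [2, 7, 9]
r6 m[K→φ2] = [9, 8, 7]
r6 m[H→φ1] = [2, 7, 6]
r6 m[H→φ4] = [9, 11, 17]
r7 m[φ0→L] = [3, 7, 6]
r7 m[φ0→K] = [9, 8, 7]
r7 m[φ1→L] = [2, 2, 4]
r7 m[φ1→H] = [9, 11, 17]
r7 m[φ2→K] = [2, 7, 9]
r7 m[φ3→L] = [9, 2, 8]
r7 m[φ4→H] = [2, 7, 6]
r7 m[L→φ0] = [11, 4, 12]
r7 m[L→φ1] = [12, 9, 14]
r7 m[L→φ3] = [5, 9, 10]
r7 m[K→φ0] = [2, 7, 9]
r7 m[K→φ2] = [9, 8, 7]
r7 m[H→φ1] = [2, 7, 6]
r7 m[H→φ4] = [9, 11, 17]
fixed point reached at round 7
traceback from L: (L=1, K=0, H=0), score=11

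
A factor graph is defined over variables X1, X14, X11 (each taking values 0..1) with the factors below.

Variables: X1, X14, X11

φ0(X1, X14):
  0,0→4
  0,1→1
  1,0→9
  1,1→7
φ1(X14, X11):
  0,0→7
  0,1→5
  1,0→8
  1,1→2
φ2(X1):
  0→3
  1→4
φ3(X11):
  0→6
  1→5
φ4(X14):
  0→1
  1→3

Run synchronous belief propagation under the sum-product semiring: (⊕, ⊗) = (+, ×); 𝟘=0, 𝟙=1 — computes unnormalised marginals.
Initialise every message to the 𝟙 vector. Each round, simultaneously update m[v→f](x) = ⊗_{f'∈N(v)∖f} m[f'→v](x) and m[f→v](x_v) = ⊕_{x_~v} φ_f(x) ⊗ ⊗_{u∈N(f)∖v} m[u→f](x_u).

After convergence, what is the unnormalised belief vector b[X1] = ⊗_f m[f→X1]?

b[X1] = [1326, 7284]

init: all messages = 𝟙 over 2 values
r1 m[φ0→X1] = [5, 16]
r1 m[φ0→X14] = [13, 8]
r1 m[φ1→X14] = [12, 10]
r1 m[φ1→X11] = [15, 7]
r1 m[φ2→X1] = [3, 4]
r1 m[φ3→X11] = [6, 5]
r1 m[φ4→X14] = [1, 3]
r1 m[X1→φ0] = [1, 1]
r1 m[X1→φ2] = [1, 1]
r1 m[X14→φ0] = [1, 1]
r1 m[X14→φ1] = [1, 1]
r1 m[X14→φ4] = [1, 1]
r1 m[X11→φ1] = [1, 1]
r1 m[X11→φ3] = [1, 1]
r2 m[φ0→X1] = [5, 16]
r2 m[φ0→X14] = [13, 8]
r2 m[φ1→X14] = [12, 10]
r2 m[φ1→X11] = [15, 7]
r2 m[φ2→X1] = [3, 4]
r2 m[φ3→X11] = [6, 5]
r2 m[φ4→X14] = [1, 3]
r2 m[X1→φ0] = [3, 4]
r2 m[X1→φ2] = [5, 16]
r2 m[X14→φ0] = [12, 30]
r2 m[X14→φ1] = [13, 24]
r2 m[X14→φ4] = [156, 80]
r2 m[X11→φ1] = [6, 5]
r2 m[X11→φ3] = [15, 7]
r3 m[φ0→X1] = [78, 318]
r3 m[φ0→X14] = [48, 31]
r3 m[φ1→X14] = [67, 58]
r3 m[φ1→X11] = [283, 113]
r3 m[φ2→X1] = [3, 4]
r3 m[φ3→X11] = [6, 5]
r3 m[φ4→X14] = [1, 3]
r3 m[X1→φ0] = [3, 4]
r3 m[X1→φ2] = [5, 16]
r3 m[X14→φ0] = [12, 30]
r3 m[X14→φ1] = [13, 24]
r3 m[X14→φ4] = [156, 80]
r3 m[X11→φ1] = [6, 5]
r3 m[X11→φ3] = [15, 7]
r4 m[φ0→X1] = [78, 318]
r4 m[φ0→X14] = [48, 31]
r4 m[φ1→X14] = [67, 58]
r4 m[φ1→X11] = [283, 113]
r4 m[φ2→X1] = [3, 4]
r4 m[φ3→X11] = [6, 5]
r4 m[φ4→X14] = [1, 3]
r4 m[X1→φ0] = [3, 4]
r4 m[X1→φ2] = [78, 318]
r4 m[X14→φ0] = [67, 174]
r4 m[X14→φ1] = [48, 93]
r4 m[X14→φ4] = [3216, 1798]
r4 m[X11→φ1] = [6, 5]
r4 m[X11→φ3] = [283, 113]
r5 m[φ0→X1] = [442, 1821]
r5 m[φ0→X14] = [48, 31]
r5 m[φ1→X14] = [67, 58]
r5 m[φ1→X11] = [1080, 426]
r5 m[φ2→X1] = [3, 4]
r5 m[φ3→X11] = [6, 5]
r5 m[φ4→X14] = [1, 3]
r5 m[X1→φ0] = [3, 4]
r5 m[X1→φ2] = [78, 318]
r5 m[X14→φ0] = [67, 174]
r5 m[X14→φ1] = [48, 93]
r5 m[X14→φ4] = [3216, 1798]
r5 m[X11→φ1] = [6, 5]
r5 m[X11→φ3] = [283, 113]
r6 m[φ0→X1] = [442, 1821]
r6 m[φ0→X14] = [48, 31]
r6 m[φ1→X14] = [67, 58]
r6 m[φ1→X11] = [1080, 426]
r6 m[φ2→X1] = [3, 4]
r6 m[φ3→X11] = [6, 5]
r6 m[φ4→X14] = [1, 3]
r6 m[X1→φ0] = [3, 4]
r6 m[X1→φ2] = [442, 1821]
r6 m[X14→φ0] = [67, 174]
r6 m[X14→φ1] = [48, 93]
r6 m[X14→φ4] = [3216, 1798]
r6 m[X11→φ1] = [6, 5]
r6 m[X11→φ3] = [1080, 426]
r7 m[φ0→X1] = [442, 1821]
r7 m[φ0→X14] = [48, 31]
r7 m[φ1→X14] = [67, 58]
r7 m[φ1→X11] = [1080, 426]
r7 m[φ2→X1] = [3, 4]
r7 m[φ3→X11] = [6, 5]
r7 m[φ4→X14] = [1, 3]
r7 m[X1→φ0] = [3, 4]
r7 m[X1→φ2] = [442, 1821]
r7 m[X14→φ0] = [67, 174]
r7 m[X14→φ1] = [48, 93]
r7 m[X14→φ4] = [3216, 1798]
r7 m[X11→φ1] = [6, 5]
r7 m[X11→φ3] = [1080, 426]
fixed point reached at round 7
b[X1] = ⊗ incoming = [1326, 7284]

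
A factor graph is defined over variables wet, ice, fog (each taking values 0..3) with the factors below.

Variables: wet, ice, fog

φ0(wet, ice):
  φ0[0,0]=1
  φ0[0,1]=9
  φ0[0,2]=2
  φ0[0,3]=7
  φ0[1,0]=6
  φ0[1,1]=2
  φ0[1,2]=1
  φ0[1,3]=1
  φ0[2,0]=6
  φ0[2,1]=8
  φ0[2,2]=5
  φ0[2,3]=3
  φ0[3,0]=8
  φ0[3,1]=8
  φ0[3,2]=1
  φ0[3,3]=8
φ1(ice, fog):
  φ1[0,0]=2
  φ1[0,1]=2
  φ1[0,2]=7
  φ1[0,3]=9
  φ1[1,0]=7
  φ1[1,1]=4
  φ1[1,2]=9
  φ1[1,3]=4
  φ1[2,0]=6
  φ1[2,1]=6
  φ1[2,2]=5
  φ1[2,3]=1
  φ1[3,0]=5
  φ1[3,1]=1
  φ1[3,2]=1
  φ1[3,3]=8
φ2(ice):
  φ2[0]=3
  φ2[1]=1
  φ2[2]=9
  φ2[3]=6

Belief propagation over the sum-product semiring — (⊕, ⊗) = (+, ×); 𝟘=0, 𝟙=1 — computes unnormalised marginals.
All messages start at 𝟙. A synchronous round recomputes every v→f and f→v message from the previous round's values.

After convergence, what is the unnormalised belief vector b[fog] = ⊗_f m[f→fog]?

init: all messages = 𝟙 over 4 values
r1 m[φ0→wet] = [19, 10, 22, 25]
r1 m[φ0→ice] = [21, 27, 9, 19]
r1 m[φ1→ice] = [20, 24, 18, 15]
r1 m[φ1→fog] = [20, 13, 22, 22]
r1 m[φ2→ice] = [3, 1, 9, 6]
r1 m[wet→φ0] = [1, 1, 1, 1]
r1 m[ice→φ0] = [1, 1, 1, 1]
r1 m[ice→φ1] = [1, 1, 1, 1]
r1 m[ice→φ2] = [1, 1, 1, 1]
r1 m[fog→φ1] = [1, 1, 1, 1]
r2 m[φ0→wet] = [19, 10, 22, 25]
r2 m[φ0→ice] = [21, 27, 9, 19]
r2 m[φ1→ice] = [20, 24, 18, 15]
r2 m[φ1→fog] = [20, 13, 22, 22]
r2 m[φ2→ice] = [3, 1, 9, 6]
r2 m[wet→φ0] = [1, 1, 1, 1]
r2 m[ice→φ0] = [60, 24, 162, 90]
r2 m[ice→φ1] = [63, 27, 81, 114]
r2 m[ice→φ2] = [420, 648, 162, 285]
r2 m[fog→φ1] = [1, 1, 1, 1]
r3 m[φ0→wet] = [1230, 660, 1632, 1554]
r3 m[φ0→ice] = [21, 27, 9, 19]
r3 m[φ1→ice] = [20, 24, 18, 15]
r3 m[φ1→fog] = [1371, 834, 1203, 1668]
r3 m[φ2→ice] = [3, 1, 9, 6]
r3 m[wet→φ0] = [1, 1, 1, 1]
r3 m[ice→φ0] = [60, 24, 162, 90]
r3 m[ice→φ1] = [63, 27, 81, 114]
r3 m[ice→φ2] = [420, 648, 162, 285]
r3 m[fog→φ1] = [1, 1, 1, 1]
r4 m[φ0→wet] = [1230, 660, 1632, 1554]
r4 m[φ0→ice] = [21, 27, 9, 19]
r4 m[φ1→ice] = [20, 24, 18, 15]
r4 m[φ1→fog] = [1371, 834, 1203, 1668]
r4 m[φ2→ice] = [3, 1, 9, 6]
r4 m[wet→φ0] = [1, 1, 1, 1]
r4 m[ice→φ0] = [60, 24, 162, 90]
r4 m[ice→φ1] = [63, 27, 81, 114]
r4 m[ice→φ2] = [420, 648, 162, 285]
r4 m[fog→φ1] = [1, 1, 1, 1]
fixed point reached at round 4
b[fog] = ⊗ incoming = [1371, 834, 1203, 1668]

b[fog] = [1371, 834, 1203, 1668]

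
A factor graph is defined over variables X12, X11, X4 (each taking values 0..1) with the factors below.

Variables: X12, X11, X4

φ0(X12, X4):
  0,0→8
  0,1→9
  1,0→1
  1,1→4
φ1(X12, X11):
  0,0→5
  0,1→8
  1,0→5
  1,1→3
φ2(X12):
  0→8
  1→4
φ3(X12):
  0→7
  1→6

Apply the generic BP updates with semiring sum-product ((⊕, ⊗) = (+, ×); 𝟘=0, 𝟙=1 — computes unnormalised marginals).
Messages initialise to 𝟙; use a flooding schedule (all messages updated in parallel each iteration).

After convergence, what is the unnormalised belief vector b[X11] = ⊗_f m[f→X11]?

b[X11] = [5360, 7976]

init: all messages = 𝟙 over 2 values
r1 m[φ0→X12] = [17, 5]
r1 m[φ0→X4] = [9, 13]
r1 m[φ1→X12] = [13, 8]
r1 m[φ1→X11] = [10, 11]
r1 m[φ2→X12] = [8, 4]
r1 m[φ3→X12] = [7, 6]
r1 m[X12→φ0] = [1, 1]
r1 m[X12→φ1] = [1, 1]
r1 m[X12→φ2] = [1, 1]
r1 m[X12→φ3] = [1, 1]
r1 m[X11→φ1] = [1, 1]
r1 m[X4→φ0] = [1, 1]
r2 m[φ0→X12] = [17, 5]
r2 m[φ0→X4] = [9, 13]
r2 m[φ1→X12] = [13, 8]
r2 m[φ1→X11] = [10, 11]
r2 m[φ2→X12] = [8, 4]
r2 m[φ3→X12] = [7, 6]
r2 m[X12→φ0] = [728, 192]
r2 m[X12→φ1] = [952, 120]
r2 m[X12→φ2] = [1547, 240]
r2 m[X12→φ3] = [1768, 160]
r2 m[X11→φ1] = [1, 1]
r2 m[X4→φ0] = [1, 1]
r3 m[φ0→X12] = [17, 5]
r3 m[φ0→X4] = [6016, 7320]
r3 m[φ1→X12] = [13, 8]
r3 m[φ1→X11] = [5360, 7976]
r3 m[φ2→X12] = [8, 4]
r3 m[φ3→X12] = [7, 6]
r3 m[X12→φ0] = [728, 192]
r3 m[X12→φ1] = [952, 120]
r3 m[X12→φ2] = [1547, 240]
r3 m[X12→φ3] = [1768, 160]
r3 m[X11→φ1] = [1, 1]
r3 m[X4→φ0] = [1, 1]
r4 m[φ0→X12] = [17, 5]
r4 m[φ0→X4] = [6016, 7320]
r4 m[φ1→X12] = [13, 8]
r4 m[φ1→X11] = [5360, 7976]
r4 m[φ2→X12] = [8, 4]
r4 m[φ3→X12] = [7, 6]
r4 m[X12→φ0] = [728, 192]
r4 m[X12→φ1] = [952, 120]
r4 m[X12→φ2] = [1547, 240]
r4 m[X12→φ3] = [1768, 160]
r4 m[X11→φ1] = [1, 1]
r4 m[X4→φ0] = [1, 1]
fixed point reached at round 4
b[X11] = ⊗ incoming = [5360, 7976]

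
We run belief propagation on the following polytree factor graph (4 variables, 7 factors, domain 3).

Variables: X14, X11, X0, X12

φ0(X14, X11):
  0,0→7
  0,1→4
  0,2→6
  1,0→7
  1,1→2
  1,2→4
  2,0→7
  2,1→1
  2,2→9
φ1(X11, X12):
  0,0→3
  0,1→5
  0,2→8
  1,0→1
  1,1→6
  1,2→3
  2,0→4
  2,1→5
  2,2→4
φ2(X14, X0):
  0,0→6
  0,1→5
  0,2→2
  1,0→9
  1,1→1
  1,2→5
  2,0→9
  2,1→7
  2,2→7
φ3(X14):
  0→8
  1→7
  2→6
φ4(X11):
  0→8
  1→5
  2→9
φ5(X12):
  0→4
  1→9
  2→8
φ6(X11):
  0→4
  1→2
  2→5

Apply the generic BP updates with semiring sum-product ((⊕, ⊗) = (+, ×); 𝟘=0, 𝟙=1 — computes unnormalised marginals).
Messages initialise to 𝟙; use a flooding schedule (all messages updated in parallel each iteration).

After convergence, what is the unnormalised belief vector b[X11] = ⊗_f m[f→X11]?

b[X11] = [9405088, 626480, 9566910]

init: all messages = 𝟙 over 3 values
r1 m[φ0→X14] = [17, 13, 17]
r1 m[φ0→X11] = [21, 7, 19]
r1 m[φ1→X11] = [16, 10, 13]
r1 m[φ1→X12] = [8, 16, 15]
r1 m[φ2→X14] = [13, 15, 23]
r1 m[φ2→X0] = [24, 13, 14]
r1 m[φ3→X14] = [8, 7, 6]
r1 m[φ4→X11] = [8, 5, 9]
r1 m[φ5→X12] = [4, 9, 8]
r1 m[φ6→X11] = [4, 2, 5]
r1 m[X14→φ0] = [1, 1, 1]
r1 m[X14→φ2] = [1, 1, 1]
r1 m[X14→φ3] = [1, 1, 1]
r1 m[X11→φ0] = [1, 1, 1]
r1 m[X11→φ1] = [1, 1, 1]
r1 m[X11→φ4] = [1, 1, 1]
r1 m[X11→φ6] = [1, 1, 1]
r1 m[X0→φ2] = [1, 1, 1]
r1 m[X12→φ1] = [1, 1, 1]
r1 m[X12→φ5] = [1, 1, 1]
r2 m[φ0→X14] = [17, 13, 17]
r2 m[φ0→X11] = [21, 7, 19]
r2 m[φ1→X11] = [16, 10, 13]
r2 m[φ1→X12] = [8, 16, 15]
r2 m[φ2→X14] = [13, 15, 23]
r2 m[φ2→X0] = [24, 13, 14]
r2 m[φ3→X14] = [8, 7, 6]
r2 m[φ4→X11] = [8, 5, 9]
r2 m[φ5→X12] = [4, 9, 8]
r2 m[φ6→X11] = [4, 2, 5]
r2 m[X14→φ0] = [104, 105, 138]
r2 m[X14→φ2] = [136, 91, 102]
r2 m[X14→φ3] = [221, 195, 391]
r2 m[X11→φ0] = [512, 100, 585]
r2 m[X11→φ1] = [672, 70, 855]
r2 m[X11→φ4] = [1344, 140, 1235]
r2 m[X11→φ6] = [2688, 350, 2223]
r2 m[X0→φ2] = [1, 1, 1]
r2 m[X12→φ1] = [4, 9, 8]
r2 m[X12→φ5] = [8, 16, 15]
r3 m[φ0→X14] = [7494, 6124, 8949]
r3 m[φ0→X11] = [2429, 764, 2286]
r3 m[φ1→X11] = [121, 82, 93]
r3 m[φ1→X12] = [5506, 8055, 9006]
r3 m[φ2→X14] = [13, 15, 23]
r3 m[φ2→X0] = [2553, 1485, 1441]
r3 m[φ3→X14] = [8, 7, 6]
r3 m[φ4→X11] = [8, 5, 9]
r3 m[φ5→X12] = [4, 9, 8]
r3 m[φ6→X11] = [4, 2, 5]
r3 m[X14→φ0] = [104, 105, 138]
r3 m[X14→φ2] = [136, 91, 102]
r3 m[X14→φ3] = [221, 195, 391]
r3 m[X11→φ0] = [512, 100, 585]
r3 m[X11→φ1] = [672, 70, 855]
r3 m[X11→φ4] = [1344, 140, 1235]
r3 m[X11→φ6] = [2688, 350, 2223]
r3 m[X0→φ2] = [1, 1, 1]
r3 m[X12→φ1] = [4, 9, 8]
r3 m[X12→φ5] = [8, 16, 15]
r4 m[φ0→X14] = [7494, 6124, 8949]
r4 m[φ0→X11] = [2429, 764, 2286]
r4 m[φ1→X11] = [121, 82, 93]
r4 m[φ1→X12] = [5506, 8055, 9006]
r4 m[φ2→X14] = [13, 15, 23]
r4 m[φ2→X0] = [2553, 1485, 1441]
r4 m[φ3→X14] = [8, 7, 6]
r4 m[φ4→X11] = [8, 5, 9]
r4 m[φ5→X12] = [4, 9, 8]
r4 m[φ6→X11] = [4, 2, 5]
r4 m[X14→φ0] = [104, 105, 138]
r4 m[X14→φ2] = [59952, 42868, 53694]
r4 m[X14→φ3] = [97422, 91860, 205827]
r4 m[X11→φ0] = [3872, 820, 4185]
r4 m[X11→φ1] = [77728, 7640, 102870]
r4 m[X11→φ4] = [1175636, 125296, 1062990]
r4 m[X11→φ6] = [2351272, 313240, 1913382]
r4 m[X0→φ2] = [1, 1, 1]
r4 m[X12→φ1] = [4, 9, 8]
r4 m[X12→φ5] = [5506, 8055, 9006]
r5 m[φ0→X14] = [55494, 45484, 65589]
r5 m[φ0→X11] = [2429, 764, 2286]
r5 m[φ1→X11] = [121, 82, 93]
r5 m[φ1→X12] = [652304, 948830, 1056224]
r5 m[φ2→X14] = [13, 15, 23]
r5 m[φ2→X0] = [1228770, 718486, 710102]
r5 m[φ3→X14] = [8, 7, 6]
r5 m[φ4→X11] = [8, 5, 9]
r5 m[φ5→X12] = [4, 9, 8]
r5 m[φ6→X11] = [4, 2, 5]
r5 m[X14→φ0] = [104, 105, 138]
r5 m[X14→φ2] = [59952, 42868, 53694]
r5 m[X14→φ3] = [97422, 91860, 205827]
r5 m[X11→φ0] = [3872, 820, 4185]
r5 m[X11→φ1] = [77728, 7640, 102870]
r5 m[X11→φ4] = [1175636, 125296, 1062990]
r5 m[X11→φ6] = [2351272, 313240, 1913382]
r5 m[X0→φ2] = [1, 1, 1]
r5 m[X12→φ1] = [4, 9, 8]
r5 m[X12→φ5] = [5506, 8055, 9006]
r6 m[φ0→X14] = [55494, 45484, 65589]
r6 m[φ0→X11] = [2429, 764, 2286]
r6 m[φ1→X11] = [121, 82, 93]
r6 m[φ1→X12] = [652304, 948830, 1056224]
r6 m[φ2→X14] = [13, 15, 23]
r6 m[φ2→X0] = [1228770, 718486, 710102]
r6 m[φ3→X14] = [8, 7, 6]
r6 m[φ4→X11] = [8, 5, 9]
r6 m[φ5→X12] = [4, 9, 8]
r6 m[φ6→X11] = [4, 2, 5]
r6 m[X14→φ0] = [104, 105, 138]
r6 m[X14→φ2] = [443952, 318388, 393534]
r6 m[X14→φ3] = [721422, 682260, 1508547]
r6 m[X11→φ0] = [3872, 820, 4185]
r6 m[X11→φ1] = [77728, 7640, 102870]
r6 m[X11→φ4] = [1175636, 125296, 1062990]
r6 m[X11→φ6] = [2351272, 313240, 1913382]
r6 m[X0→φ2] = [1, 1, 1]
r6 m[X12→φ1] = [4, 9, 8]
r6 m[X12→φ5] = [652304, 948830, 1056224]
r7 m[φ0→X14] = [55494, 45484, 65589]
r7 m[φ0→X11] = [2429, 764, 2286]
r7 m[φ1→X11] = [121, 82, 93]
r7 m[φ1→X12] = [652304, 948830, 1056224]
r7 m[φ2→X14] = [13, 15, 23]
r7 m[φ2→X0] = [9071010, 5292886, 5234582]
r7 m[φ3→X14] = [8, 7, 6]
r7 m[φ4→X11] = [8, 5, 9]
r7 m[φ5→X12] = [4, 9, 8]
r7 m[φ6→X11] = [4, 2, 5]
r7 m[X14→φ0] = [104, 105, 138]
r7 m[X14→φ2] = [443952, 318388, 393534]
r7 m[X14→φ3] = [721422, 682260, 1508547]
r7 m[X11→φ0] = [3872, 820, 4185]
r7 m[X11→φ1] = [77728, 7640, 102870]
r7 m[X11→φ4] = [1175636, 125296, 1062990]
r7 m[X11→φ6] = [2351272, 313240, 1913382]
r7 m[X0→φ2] = [1, 1, 1]
r7 m[X12→φ1] = [4, 9, 8]
r7 m[X12→φ5] = [652304, 948830, 1056224]
r8 m[φ0→X14] = [55494, 45484, 65589]
r8 m[φ0→X11] = [2429, 764, 2286]
r8 m[φ1→X11] = [121, 82, 93]
r8 m[φ1→X12] = [652304, 948830, 1056224]
r8 m[φ2→X14] = [13, 15, 23]
r8 m[φ2→X0] = [9071010, 5292886, 5234582]
r8 m[φ3→X14] = [8, 7, 6]
r8 m[φ4→X11] = [8, 5, 9]
r8 m[φ5→X12] = [4, 9, 8]
r8 m[φ6→X11] = [4, 2, 5]
r8 m[X14→φ0] = [104, 105, 138]
r8 m[X14→φ2] = [443952, 318388, 393534]
r8 m[X14→φ3] = [721422, 682260, 1508547]
r8 m[X11→φ0] = [3872, 820, 4185]
r8 m[X11→φ1] = [77728, 7640, 102870]
r8 m[X11→φ4] = [1175636, 125296, 1062990]
r8 m[X11→φ6] = [2351272, 313240, 1913382]
r8 m[X0→φ2] = [1, 1, 1]
r8 m[X12→φ1] = [4, 9, 8]
r8 m[X12→φ5] = [652304, 948830, 1056224]
fixed point reached at round 8
b[X11] = ⊗ incoming = [9405088, 626480, 9566910]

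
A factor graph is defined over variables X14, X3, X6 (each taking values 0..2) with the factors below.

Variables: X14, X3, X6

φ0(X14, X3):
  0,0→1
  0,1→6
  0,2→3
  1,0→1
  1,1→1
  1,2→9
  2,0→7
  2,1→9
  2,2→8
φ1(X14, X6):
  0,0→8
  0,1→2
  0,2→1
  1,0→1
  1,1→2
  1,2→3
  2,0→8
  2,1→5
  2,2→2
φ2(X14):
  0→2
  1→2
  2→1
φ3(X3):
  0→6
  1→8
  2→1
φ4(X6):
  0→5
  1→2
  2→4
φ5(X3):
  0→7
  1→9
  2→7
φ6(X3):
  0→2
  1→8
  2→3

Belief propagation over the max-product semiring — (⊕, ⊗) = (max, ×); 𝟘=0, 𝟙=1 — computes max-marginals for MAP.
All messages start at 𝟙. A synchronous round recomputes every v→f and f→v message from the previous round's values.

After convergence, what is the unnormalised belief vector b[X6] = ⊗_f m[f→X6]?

init: all messages = 𝟙 over 3 values
r1 m[φ0→X14] = [6, 9, 9]
r1 m[φ0→X3] = [7, 9, 9]
r1 m[φ1→X14] = [8, 3, 8]
r1 m[φ1→X6] = [8, 5, 3]
r1 m[φ2→X14] = [2, 2, 1]
r1 m[φ3→X3] = [6, 8, 1]
r1 m[φ4→X6] = [5, 2, 4]
r1 m[φ5→X3] = [7, 9, 7]
r1 m[φ6→X3] = [2, 8, 3]
r1 m[X14→φ0] = [1, 1, 1]
r1 m[X14→φ1] = [1, 1, 1]
r1 m[X14→φ2] = [1, 1, 1]
r1 m[X3→φ0] = [1, 1, 1]
r1 m[X3→φ3] = [1, 1, 1]
r1 m[X3→φ5] = [1, 1, 1]
r1 m[X3→φ6] = [1, 1, 1]
r1 m[X6→φ1] = [1, 1, 1]
r1 m[X6→φ4] = [1, 1, 1]
r2 m[φ0→X14] = [6, 9, 9]
r2 m[φ0→X3] = [7, 9, 9]
r2 m[φ1→X14] = [8, 3, 8]
r2 m[φ1→X6] = [8, 5, 3]
r2 m[φ2→X14] = [2, 2, 1]
r2 m[φ3→X3] = [6, 8, 1]
r2 m[φ4→X6] = [5, 2, 4]
r2 m[φ5→X3] = [7, 9, 7]
r2 m[φ6→X3] = [2, 8, 3]
r2 m[X14→φ0] = [16, 6, 8]
r2 m[X14→φ1] = [12, 18, 9]
r2 m[X14→φ2] = [48, 27, 72]
r2 m[X3→φ0] = [84, 576, 21]
r2 m[X3→φ3] = [98, 648, 189]
r2 m[X3→φ5] = [84, 576, 27]
r2 m[X3→φ6] = [294, 648, 63]
r2 m[X6→φ1] = [5, 2, 4]
r2 m[X6→φ4] = [8, 5, 3]
r3 m[φ0→X14] = [3456, 576, 5184]
r3 m[φ0→X3] = [56, 96, 64]
r3 m[φ1→X14] = [40, 12, 40]
r3 m[φ1→X6] = [96, 45, 54]
r3 m[φ2→X14] = [2, 2, 1]
r3 m[φ3→X3] = [6, 8, 1]
r3 m[φ4→X6] = [5, 2, 4]
r3 m[φ5→X3] = [7, 9, 7]
r3 m[φ6→X3] = [2, 8, 3]
r3 m[X14→φ0] = [16, 6, 8]
r3 m[X14→φ1] = [12, 18, 9]
r3 m[X14→φ2] = [48, 27, 72]
r3 m[X3→φ0] = [84, 576, 21]
r3 m[X3→φ3] = [98, 648, 189]
r3 m[X3→φ5] = [84, 576, 27]
r3 m[X3→φ6] = [294, 648, 63]
r3 m[X6→φ1] = [5, 2, 4]
r3 m[X6→φ4] = [8, 5, 3]
r4 m[φ0→X14] = [3456, 576, 5184]
r4 m[φ0→X3] = [56, 96, 64]
r4 m[φ1→X14] = [40, 12, 40]
r4 m[φ1→X6] = [96, 45, 54]
r4 m[φ2→X14] = [2, 2, 1]
r4 m[φ3→X3] = [6, 8, 1]
r4 m[φ4→X6] = [5, 2, 4]
r4 m[φ5→X3] = [7, 9, 7]
r4 m[φ6→X3] = [2, 8, 3]
r4 m[X14→φ0] = [80, 24, 40]
r4 m[X14→φ1] = [6912, 1152, 5184]
r4 m[X14→φ2] = [138240, 6912, 207360]
r4 m[X3→φ0] = [84, 576, 21]
r4 m[X3→φ3] = [784, 6912, 1344]
r4 m[X3→φ5] = [672, 6144, 192]
r4 m[X3→φ6] = [2352, 6912, 448]
r4 m[X6→φ1] = [5, 2, 4]
r4 m[X6→φ4] = [96, 45, 54]
r5 m[φ0→X14] = [3456, 576, 5184]
r5 m[φ0→X3] = [280, 480, 320]
r5 m[φ1→X14] = [40, 12, 40]
r5 m[φ1→X6] = [55296, 25920, 10368]
r5 m[φ2→X14] = [2, 2, 1]
r5 m[φ3→X3] = [6, 8, 1]
r5 m[φ4→X6] = [5, 2, 4]
r5 m[φ5→X3] = [7, 9, 7]
r5 m[φ6→X3] = [2, 8, 3]
r5 m[X14→φ0] = [80, 24, 40]
r5 m[X14→φ1] = [6912, 1152, 5184]
r5 m[X14→φ2] = [138240, 6912, 207360]
r5 m[X3→φ0] = [84, 576, 21]
r5 m[X3→φ3] = [784, 6912, 1344]
r5 m[X3→φ5] = [672, 6144, 192]
r5 m[X3→φ6] = [2352, 6912, 448]
r5 m[X6→φ1] = [5, 2, 4]
r5 m[X6→φ4] = [96, 45, 54]
r6 m[φ0→X14] = [3456, 576, 5184]
r6 m[φ0→X3] = [280, 480, 320]
r6 m[φ1→X14] = [40, 12, 40]
r6 m[φ1→X6] = [55296, 25920, 10368]
r6 m[φ2→X14] = [2, 2, 1]
r6 m[φ3→X3] = [6, 8, 1]
r6 m[φ4→X6] = [5, 2, 4]
r6 m[φ5→X3] = [7, 9, 7]
r6 m[φ6→X3] = [2, 8, 3]
r6 m[X14→φ0] = [80, 24, 40]
r6 m[X14→φ1] = [6912, 1152, 5184]
r6 m[X14→φ2] = [138240, 6912, 207360]
r6 m[X3→φ0] = [84, 576, 21]
r6 m[X3→φ3] = [3920, 34560, 6720]
r6 m[X3→φ5] = [3360, 30720, 960]
r6 m[X3→φ6] = [11760, 34560, 2240]
r6 m[X6→φ1] = [5, 2, 4]
r6 m[X6→φ4] = [55296, 25920, 10368]
r7 m[φ0→X14] = [3456, 576, 5184]
r7 m[φ0→X3] = [280, 480, 320]
r7 m[φ1→X14] = [40, 12, 40]
r7 m[φ1→X6] = [55296, 25920, 10368]
r7 m[φ2→X14] = [2, 2, 1]
r7 m[φ3→X3] = [6, 8, 1]
r7 m[φ4→X6] = [5, 2, 4]
r7 m[φ5→X3] = [7, 9, 7]
r7 m[φ6→X3] = [2, 8, 3]
r7 m[X14→φ0] = [80, 24, 40]
r7 m[X14→φ1] = [6912, 1152, 5184]
r7 m[X14→φ2] = [138240, 6912, 207360]
r7 m[X3→φ0] = [84, 576, 21]
r7 m[X3→φ3] = [3920, 34560, 6720]
r7 m[X3→φ5] = [3360, 30720, 960]
r7 m[X3→φ6] = [11760, 34560, 2240]
r7 m[X6→φ1] = [5, 2, 4]
r7 m[X6→φ4] = [55296, 25920, 10368]
fixed point reached at round 7
b[X6] = ⊗ incoming = [276480, 51840, 41472]

b[X6] = [276480, 51840, 41472]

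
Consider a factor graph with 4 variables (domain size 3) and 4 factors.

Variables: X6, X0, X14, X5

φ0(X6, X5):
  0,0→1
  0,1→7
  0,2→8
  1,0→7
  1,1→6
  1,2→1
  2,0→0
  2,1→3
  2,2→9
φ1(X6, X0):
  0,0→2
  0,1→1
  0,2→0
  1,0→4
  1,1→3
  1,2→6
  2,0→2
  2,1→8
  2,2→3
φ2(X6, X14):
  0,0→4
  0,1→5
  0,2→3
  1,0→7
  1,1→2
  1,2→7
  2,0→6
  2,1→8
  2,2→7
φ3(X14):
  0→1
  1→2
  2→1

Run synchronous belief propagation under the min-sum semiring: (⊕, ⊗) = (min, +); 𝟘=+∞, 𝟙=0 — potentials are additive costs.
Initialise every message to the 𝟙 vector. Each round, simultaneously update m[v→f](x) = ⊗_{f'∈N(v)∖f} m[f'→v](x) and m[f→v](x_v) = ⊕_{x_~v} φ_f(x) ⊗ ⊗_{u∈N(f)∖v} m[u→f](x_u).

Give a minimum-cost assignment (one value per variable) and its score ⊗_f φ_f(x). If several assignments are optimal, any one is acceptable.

assignment: (X6=0, X0=2, X14=2, X5=0); score = 5

init: all messages = 𝟙 over 3 values
r1 m[φ0→X6] = [1, 1, 0]
r1 m[φ0→X5] = [0, 3, 1]
r1 m[φ1→X6] = [0, 3, 2]
r1 m[φ1→X0] = [2, 1, 0]
r1 m[φ2→X6] = [3, 2, 6]
r1 m[φ2→X14] = [4, 2, 3]
r1 m[φ3→X14] = [1, 2, 1]
r1 m[X6→φ0] = [0, 0, 0]
r1 m[X6→φ1] = [0, 0, 0]
r1 m[X6→φ2] = [0, 0, 0]
r1 m[X0→φ1] = [0, 0, 0]
r1 m[X14→φ2] = [0, 0, 0]
r1 m[X14→φ3] = [0, 0, 0]
r1 m[X5→φ0] = [0, 0, 0]
r2 m[φ0→X6] = [1, 1, 0]
r2 m[φ0→X5] = [0, 3, 1]
r2 m[φ1→X6] = [0, 3, 2]
r2 m[φ1→X0] = [2, 1, 0]
r2 m[φ2→X6] = [3, 2, 6]
r2 m[φ2→X14] = [4, 2, 3]
r2 m[φ3→X14] = [1, 2, 1]
r2 m[X6→φ0] = [3, 5, 8]
r2 m[X6→φ1] = [4, 3, 6]
r2 m[X6→φ2] = [1, 4, 2]
r2 m[X0→φ1] = [0, 0, 0]
r2 m[X14→φ2] = [1, 2, 1]
r2 m[X14→φ3] = [4, 2, 3]
r2 m[X5→φ0] = [0, 0, 0]
r3 m[φ0→X6] = [1, 1, 0]
r3 m[φ0→X5] = [4, 10, 6]
r3 m[φ1→X6] = [0, 3, 2]
r3 m[φ1→X0] = [6, 5, 4]
r3 m[φ2→X6] = [4, 4, 7]
r3 m[φ2→X14] = [5, 6, 4]
r3 m[φ3→X14] = [1, 2, 1]
r3 m[X6→φ0] = [3, 5, 8]
r3 m[X6→φ1] = [4, 3, 6]
r3 m[X6→φ2] = [1, 4, 2]
r3 m[X0→φ1] = [0, 0, 0]
r3 m[X14→φ2] = [1, 2, 1]
r3 m[X14→φ3] = [4, 2, 3]
r3 m[X5→φ0] = [0, 0, 0]
r4 m[φ0→X6] = [1, 1, 0]
r4 m[φ0→X5] = [4, 10, 6]
r4 m[φ1→X6] = [0, 3, 2]
r4 m[φ1→X0] = [6, 5, 4]
r4 m[φ2→X6] = [4, 4, 7]
r4 m[φ2→X14] = [5, 6, 4]
r4 m[φ3→X14] = [1, 2, 1]
r4 m[X6→φ0] = [4, 7, 9]
r4 m[X6→φ1] = [5, 5, 7]
r4 m[X6→φ2] = [1, 4, 2]
r4 m[X0→φ1] = [0, 0, 0]
r4 m[X14→φ2] = [1, 2, 1]
r4 m[X14→φ3] = [5, 6, 4]
r4 m[X5→φ0] = [0, 0, 0]
r5 m[φ0→X6] = [1, 1, 0]
r5 m[φ0→X5] = [5, 11, 8]
r5 m[φ1→X6] = [0, 3, 2]
r5 m[φ1→X0] = [7, 6, 5]
r5 m[φ2→X6] = [4, 4, 7]
r5 m[φ2→X14] = [5, 6, 4]
r5 m[φ3→X14] = [1, 2, 1]
r5 m[X6→φ0] = [4, 7, 9]
r5 m[X6→φ1] = [5, 5, 7]
r5 m[X6→φ2] = [1, 4, 2]
r5 m[X0→φ1] = [0, 0, 0]
r5 m[X14→φ2] = [1, 2, 1]
r5 m[X14→φ3] = [5, 6, 4]
r5 m[X5→φ0] = [0, 0, 0]
r6 m[φ0→X6] = [1, 1, 0]
r6 m[φ0→X5] = [5, 11, 8]
r6 m[φ1→X6] = [0, 3, 2]
r6 m[φ1→X0] = [7, 6, 5]
r6 m[φ2→X6] = [4, 4, 7]
r6 m[φ2→X14] = [5, 6, 4]
r6 m[φ3→X14] = [1, 2, 1]
r6 m[X6→φ0] = [4, 7, 9]
r6 m[X6→φ1] = [5, 5, 7]
r6 m[X6→φ2] = [1, 4, 2]
r6 m[X0→φ1] = [0, 0, 0]
r6 m[X14→φ2] = [1, 2, 1]
r6 m[X14→φ3] = [5, 6, 4]
r6 m[X5→φ0] = [0, 0, 0]
fixed point reached at round 6
traceback from X6: (X6=0, X0=2, X14=2, X5=0), score=5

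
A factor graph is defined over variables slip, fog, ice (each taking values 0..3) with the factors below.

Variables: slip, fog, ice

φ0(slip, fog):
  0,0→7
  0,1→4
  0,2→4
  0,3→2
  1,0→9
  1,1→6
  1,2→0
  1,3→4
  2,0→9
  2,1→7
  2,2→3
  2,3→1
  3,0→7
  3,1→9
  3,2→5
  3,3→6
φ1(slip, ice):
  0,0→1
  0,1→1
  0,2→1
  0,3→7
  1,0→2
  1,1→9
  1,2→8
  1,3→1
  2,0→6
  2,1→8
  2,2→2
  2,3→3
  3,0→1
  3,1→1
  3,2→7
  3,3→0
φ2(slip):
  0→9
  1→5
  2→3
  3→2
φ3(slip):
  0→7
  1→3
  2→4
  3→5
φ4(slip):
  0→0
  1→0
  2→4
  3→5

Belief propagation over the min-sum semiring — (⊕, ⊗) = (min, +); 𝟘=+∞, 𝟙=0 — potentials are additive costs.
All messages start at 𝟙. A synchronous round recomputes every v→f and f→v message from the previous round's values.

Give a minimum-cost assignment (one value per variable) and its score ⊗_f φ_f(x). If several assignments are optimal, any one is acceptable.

assignment: (slip=1, fog=2, ice=3); score = 9

init: all messages = 𝟙 over 4 values
r1 m[φ0→slip] = [2, 0, 1, 5]
r1 m[φ0→fog] = [7, 4, 0, 1]
r1 m[φ1→slip] = [1, 1, 2, 0]
r1 m[φ1→ice] = [1, 1, 1, 0]
r1 m[φ2→slip] = [9, 5, 3, 2]
r1 m[φ3→slip] = [7, 3, 4, 5]
r1 m[φ4→slip] = [0, 0, 4, 5]
r1 m[slip→φ0] = [0, 0, 0, 0]
r1 m[slip→φ1] = [0, 0, 0, 0]
r1 m[slip→φ2] = [0, 0, 0, 0]
r1 m[slip→φ3] = [0, 0, 0, 0]
r1 m[slip→φ4] = [0, 0, 0, 0]
r1 m[fog→φ0] = [0, 0, 0, 0]
r1 m[ice→φ1] = [0, 0, 0, 0]
r2 m[φ0→slip] = [2, 0, 1, 5]
r2 m[φ0→fog] = [7, 4, 0, 1]
r2 m[φ1→slip] = [1, 1, 2, 0]
r2 m[φ1→ice] = [1, 1, 1, 0]
r2 m[φ2→slip] = [9, 5, 3, 2]
r2 m[φ3→slip] = [7, 3, 4, 5]
r2 m[φ4→slip] = [0, 0, 4, 5]
r2 m[slip→φ0] = [17, 9, 13, 12]
r2 m[slip→φ1] = [18, 8, 12, 17]
r2 m[slip→φ2] = [10, 4, 11, 15]
r2 m[slip→φ3] = [12, 6, 10, 12]
r2 m[slip→φ4] = [19, 9, 10, 12]
r2 m[fog→φ0] = [0, 0, 0, 0]
r2 m[ice→φ1] = [0, 0, 0, 0]
r3 m[φ0→slip] = [2, 0, 1, 5]
r3 m[φ0→fog] = [18, 15, 9, 13]
r3 m[φ1→slip] = [1, 1, 2, 0]
r3 m[φ1→ice] = [10, 17, 14, 9]
r3 m[φ2→slip] = [9, 5, 3, 2]
r3 m[φ3→slip] = [7, 3, 4, 5]
r3 m[φ4→slip] = [0, 0, 4, 5]
r3 m[slip→φ0] = [17, 9, 13, 12]
r3 m[slip→φ1] = [18, 8, 12, 17]
r3 m[slip→φ2] = [10, 4, 11, 15]
r3 m[slip→φ3] = [12, 6, 10, 12]
r3 m[slip→φ4] = [19, 9, 10, 12]
r3 m[fog→φ0] = [0, 0, 0, 0]
r3 m[ice→φ1] = [0, 0, 0, 0]
r4 m[φ0→slip] = [2, 0, 1, 5]
r4 m[φ0→fog] = [18, 15, 9, 13]
r4 m[φ1→slip] = [1, 1, 2, 0]
r4 m[φ1→ice] = [10, 17, 14, 9]
r4 m[φ2→slip] = [9, 5, 3, 2]
r4 m[φ3→slip] = [7, 3, 4, 5]
r4 m[φ4→slip] = [0, 0, 4, 5]
r4 m[slip→φ0] = [17, 9, 13, 12]
r4 m[slip→φ1] = [18, 8, 12, 17]
r4 m[slip→φ2] = [10, 4, 11, 15]
r4 m[slip→φ3] = [12, 6, 10, 12]
r4 m[slip→φ4] = [19, 9, 10, 12]
r4 m[fog→φ0] = [0, 0, 0, 0]
r4 m[ice→φ1] = [0, 0, 0, 0]
fixed point reached at round 4
traceback from slip: (slip=1, fog=2, ice=3), score=9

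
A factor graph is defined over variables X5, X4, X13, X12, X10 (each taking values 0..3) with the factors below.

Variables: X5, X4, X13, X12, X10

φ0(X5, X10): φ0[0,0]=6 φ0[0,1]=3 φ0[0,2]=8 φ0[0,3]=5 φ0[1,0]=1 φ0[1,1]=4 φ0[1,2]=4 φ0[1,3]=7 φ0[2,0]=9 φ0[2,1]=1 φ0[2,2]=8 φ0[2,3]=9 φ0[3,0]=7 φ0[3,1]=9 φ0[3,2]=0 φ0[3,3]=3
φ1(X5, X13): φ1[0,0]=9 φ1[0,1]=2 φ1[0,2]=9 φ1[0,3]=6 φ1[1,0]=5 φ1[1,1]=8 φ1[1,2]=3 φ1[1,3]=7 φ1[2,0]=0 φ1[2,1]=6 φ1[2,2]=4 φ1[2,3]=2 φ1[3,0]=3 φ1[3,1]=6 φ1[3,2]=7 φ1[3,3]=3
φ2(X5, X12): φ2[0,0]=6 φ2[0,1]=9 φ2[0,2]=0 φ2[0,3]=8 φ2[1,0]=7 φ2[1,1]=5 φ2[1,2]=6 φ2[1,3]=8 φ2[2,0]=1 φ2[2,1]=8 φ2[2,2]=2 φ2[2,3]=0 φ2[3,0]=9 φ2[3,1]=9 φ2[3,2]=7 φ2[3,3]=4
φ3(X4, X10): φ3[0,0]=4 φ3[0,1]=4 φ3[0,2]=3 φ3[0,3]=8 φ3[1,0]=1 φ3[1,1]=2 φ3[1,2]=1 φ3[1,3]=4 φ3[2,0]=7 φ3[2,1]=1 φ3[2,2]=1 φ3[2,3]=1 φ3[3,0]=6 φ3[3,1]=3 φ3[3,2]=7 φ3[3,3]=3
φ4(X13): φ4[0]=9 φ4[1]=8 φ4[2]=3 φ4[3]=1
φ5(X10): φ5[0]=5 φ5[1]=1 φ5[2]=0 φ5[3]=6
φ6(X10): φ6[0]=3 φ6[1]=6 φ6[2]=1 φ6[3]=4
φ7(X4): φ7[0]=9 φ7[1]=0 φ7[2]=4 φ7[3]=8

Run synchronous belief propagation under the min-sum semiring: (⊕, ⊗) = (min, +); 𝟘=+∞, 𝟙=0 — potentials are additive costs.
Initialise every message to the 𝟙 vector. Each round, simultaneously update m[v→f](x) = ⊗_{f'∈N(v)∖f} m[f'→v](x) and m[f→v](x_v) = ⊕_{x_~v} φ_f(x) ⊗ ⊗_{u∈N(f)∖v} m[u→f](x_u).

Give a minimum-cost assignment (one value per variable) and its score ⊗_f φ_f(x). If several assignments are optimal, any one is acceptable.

init: all messages = 𝟙 over 4 values
r1 m[φ0→X5] = [3, 1, 1, 0]
r1 m[φ0→X10] = [1, 1, 0, 3]
r1 m[φ1→X5] = [2, 3, 0, 3]
r1 m[φ1→X13] = [0, 2, 3, 2]
r1 m[φ2→X5] = [0, 5, 0, 4]
r1 m[φ2→X12] = [1, 5, 0, 0]
r1 m[φ3→X4] = [3, 1, 1, 3]
r1 m[φ3→X10] = [1, 1, 1, 1]
r1 m[φ4→X13] = [9, 8, 3, 1]
r1 m[φ5→X10] = [5, 1, 0, 6]
r1 m[φ6→X10] = [3, 6, 1, 4]
r1 m[φ7→X4] = [9, 0, 4, 8]
r1 m[X5→φ0] = [0, 0, 0, 0]
r1 m[X5→φ1] = [0, 0, 0, 0]
r1 m[X5→φ2] = [0, 0, 0, 0]
r1 m[X4→φ3] = [0, 0, 0, 0]
r1 m[X4→φ7] = [0, 0, 0, 0]
r1 m[X13→φ1] = [0, 0, 0, 0]
r1 m[X13→φ4] = [0, 0, 0, 0]
r1 m[X12→φ2] = [0, 0, 0, 0]
r1 m[X10→φ0] = [0, 0, 0, 0]
r1 m[X10→φ3] = [0, 0, 0, 0]
r1 m[X10→φ5] = [0, 0, 0, 0]
r1 m[X10→φ6] = [0, 0, 0, 0]
r2 m[φ0→X5] = [3, 1, 1, 0]
r2 m[φ0→X10] = [1, 1, 0, 3]
r2 m[φ1→X5] = [2, 3, 0, 3]
r2 m[φ1→X13] = [0, 2, 3, 2]
r2 m[φ2→X5] = [0, 5, 0, 4]
r2 m[φ2→X12] = [1, 5, 0, 0]
r2 m[φ3→X4] = [3, 1, 1, 3]
r2 m[φ3→X10] = [1, 1, 1, 1]
r2 m[φ4→X13] = [9, 8, 3, 1]
r2 m[φ5→X10] = [5, 1, 0, 6]
r2 m[φ6→X10] = [3, 6, 1, 4]
r2 m[φ7→X4] = [9, 0, 4, 8]
r2 m[X5→φ0] = [2, 8, 0, 7]
r2 m[X5→φ1] = [3, 6, 1, 4]
r2 m[X5→φ2] = [5, 4, 1, 3]
r2 m[X4→φ3] = [9, 0, 4, 8]
r2 m[X4→φ7] = [3, 1, 1, 3]
r2 m[X13→φ1] = [9, 8, 3, 1]
r2 m[X13→φ4] = [0, 2, 3, 2]
r2 m[X12→φ2] = [0, 0, 0, 0]
r2 m[X10→φ0] = [9, 8, 2, 11]
r2 m[X10→φ3] = [9, 8, 1, 13]
r2 m[X10→φ5] = [5, 8, 2, 8]
r2 m[X10→φ6] = [7, 3, 1, 10]
r3 m[φ0→X5] = [10, 6, 9, 2]
r3 m[φ0→X10] = [8, 1, 7, 7]
r3 m[φ1→X5] = [7, 6, 3, 4]
r3 m[φ1→X13] = [1, 5, 5, 3]
r3 m[φ2→X5] = [0, 5, 0, 4]
r3 m[φ2→X12] = [2, 9, 3, 1]
r3 m[φ3→X4] = [4, 2, 2, 8]
r3 m[φ3→X10] = [1, 2, 1, 4]
r3 m[φ4→X13] = [9, 8, 3, 1]
r3 m[φ5→X10] = [5, 1, 0, 6]
r3 m[φ6→X10] = [3, 6, 1, 4]
r3 m[φ7→X4] = [9, 0, 4, 8]
r3 m[X5→φ0] = [2, 8, 0, 7]
r3 m[X5→φ1] = [3, 6, 1, 4]
r3 m[X5→φ2] = [5, 4, 1, 3]
r3 m[X4→φ3] = [9, 0, 4, 8]
r3 m[X4→φ7] = [3, 1, 1, 3]
r3 m[X13→φ1] = [9, 8, 3, 1]
r3 m[X13→φ4] = [0, 2, 3, 2]
r3 m[X12→φ2] = [0, 0, 0, 0]
r3 m[X10→φ0] = [9, 8, 2, 11]
r3 m[X10→φ3] = [9, 8, 1, 13]
r3 m[X10→φ5] = [5, 8, 2, 8]
r3 m[X10→φ6] = [7, 3, 1, 10]
r4 m[φ0→X5] = [10, 6, 9, 2]
r4 m[φ0→X10] = [8, 1, 7, 7]
r4 m[φ1→X5] = [7, 6, 3, 4]
r4 m[φ1→X13] = [1, 5, 5, 3]
r4 m[φ2→X5] = [0, 5, 0, 4]
r4 m[φ2→X12] = [2, 9, 3, 1]
r4 m[φ3→X4] = [4, 2, 2, 8]
r4 m[φ3→X10] = [1, 2, 1, 4]
r4 m[φ4→X13] = [9, 8, 3, 1]
r4 m[φ5→X10] = [5, 1, 0, 6]
r4 m[φ6→X10] = [3, 6, 1, 4]
r4 m[φ7→X4] = [9, 0, 4, 8]
r4 m[X5→φ0] = [7, 11, 3, 8]
r4 m[X5→φ1] = [10, 11, 9, 6]
r4 m[X5→φ2] = [17, 12, 12, 6]
r4 m[X4→φ3] = [9, 0, 4, 8]
r4 m[X4→φ7] = [4, 2, 2, 8]
r4 m[X13→φ1] = [9, 8, 3, 1]
r4 m[X13→φ4] = [1, 5, 5, 3]
r4 m[X12→φ2] = [0, 0, 0, 0]
r4 m[X10→φ0] = [9, 9, 2, 14]
r4 m[X10→φ3] = [16, 8, 8, 17]
r4 m[X10→φ5] = [12, 9, 9, 15]
r4 m[X10→φ6] = [14, 4, 8, 17]
r5 m[φ0→X5] = [10, 6, 10, 2]
r5 m[φ0→X10] = [12, 4, 8, 11]
r5 m[φ1→X5] = [7, 6, 3, 4]
r5 m[φ1→X13] = [9, 12, 13, 9]
r5 m[φ2→X5] = [0, 5, 0, 4]
r5 m[φ2→X12] = [13, 15, 13, 10]
r5 m[φ3→X4] = [11, 9, 9, 11]
r5 m[φ3→X10] = [1, 2, 1, 4]
r5 m[φ4→X13] = [9, 8, 3, 1]
r5 m[φ5→X10] = [5, 1, 0, 6]
r5 m[φ6→X10] = [3, 6, 1, 4]
r5 m[φ7→X4] = [9, 0, 4, 8]
r5 m[X5→φ0] = [7, 11, 3, 8]
r5 m[X5→φ1] = [10, 11, 9, 6]
r5 m[X5→φ2] = [17, 12, 12, 6]
r5 m[X4→φ3] = [9, 0, 4, 8]
r5 m[X4→φ7] = [4, 2, 2, 8]
r5 m[X13→φ1] = [9, 8, 3, 1]
r5 m[X13→φ4] = [1, 5, 5, 3]
r5 m[X12→φ2] = [0, 0, 0, 0]
r5 m[X10→φ0] = [9, 9, 2, 14]
r5 m[X10→φ3] = [16, 8, 8, 17]
r5 m[X10→φ5] = [12, 9, 9, 15]
r5 m[X10→φ6] = [14, 4, 8, 17]
r6 m[φ0→X5] = [10, 6, 10, 2]
r6 m[φ0→X10] = [12, 4, 8, 11]
r6 m[φ1→X5] = [7, 6, 3, 4]
r6 m[φ1→X13] = [9, 12, 13, 9]
r6 m[φ2→X5] = [0, 5, 0, 4]
r6 m[φ2→X12] = [13, 15, 13, 10]
r6 m[φ3→X4] = [11, 9, 9, 11]
r6 m[φ3→X10] = [1, 2, 1, 4]
r6 m[φ4→X13] = [9, 8, 3, 1]
r6 m[φ5→X10] = [5, 1, 0, 6]
r6 m[φ6→X10] = [3, 6, 1, 4]
r6 m[φ7→X4] = [9, 0, 4, 8]
r6 m[X5→φ0] = [7, 11, 3, 8]
r6 m[X5→φ1] = [10, 11, 10, 6]
r6 m[X5→φ2] = [17, 12, 13, 6]
r6 m[X4→φ3] = [9, 0, 4, 8]
r6 m[X4→φ7] = [11, 9, 9, 11]
r6 m[X13→φ1] = [9, 8, 3, 1]
r6 m[X13→φ4] = [9, 12, 13, 9]
r6 m[X12→φ2] = [0, 0, 0, 0]
r6 m[X10→φ0] = [9, 9, 2, 14]
r6 m[X10→φ3] = [20, 11, 9, 21]
r6 m[X10→φ5] = [16, 12, 10, 19]
r6 m[X10→φ6] = [18, 7, 9, 21]
r7 m[φ0→X5] = [10, 6, 10, 2]
r7 m[φ0→X10] = [12, 4, 8, 11]
r7 m[φ1→X5] = [7, 6, 3, 4]
r7 m[φ1→X13] = [9, 12, 13, 9]
r7 m[φ2→X5] = [0, 5, 0, 4]
r7 m[φ2→X12] = [14, 15, 13, 10]
r7 m[φ3→X4] = [12, 10, 10, 14]
r7 m[φ3→X10] = [1, 2, 1, 4]
r7 m[φ4→X13] = [9, 8, 3, 1]
r7 m[φ5→X10] = [5, 1, 0, 6]
r7 m[φ6→X10] = [3, 6, 1, 4]
r7 m[φ7→X4] = [9, 0, 4, 8]
r7 m[X5→φ0] = [7, 11, 3, 8]
r7 m[X5→φ1] = [10, 11, 10, 6]
r7 m[X5→φ2] = [17, 12, 13, 6]
r7 m[X4→φ3] = [9, 0, 4, 8]
r7 m[X4→φ7] = [11, 9, 9, 11]
r7 m[X13→φ1] = [9, 8, 3, 1]
r7 m[X13→φ4] = [9, 12, 13, 9]
r7 m[X12→φ2] = [0, 0, 0, 0]
r7 m[X10→φ0] = [9, 9, 2, 14]
r7 m[X10→φ3] = [20, 11, 9, 21]
r7 m[X10→φ5] = [16, 12, 10, 19]
r7 m[X10→φ6] = [18, 7, 9, 21]
r8 m[φ0→X5] = [10, 6, 10, 2]
r8 m[φ0→X10] = [12, 4, 8, 11]
r8 m[φ1→X5] = [7, 6, 3, 4]
r8 m[φ1→X13] = [9, 12, 13, 9]
r8 m[φ2→X5] = [0, 5, 0, 4]
r8 m[φ2→X12] = [14, 15, 13, 10]
r8 m[φ3→X4] = [12, 10, 10, 14]
r8 m[φ3→X10] = [1, 2, 1, 4]
r8 m[φ4→X13] = [9, 8, 3, 1]
r8 m[φ5→X10] = [5, 1, 0, 6]
r8 m[φ6→X10] = [3, 6, 1, 4]
r8 m[φ7→X4] = [9, 0, 4, 8]
r8 m[X5→φ0] = [7, 11, 3, 8]
r8 m[X5→φ1] = [10, 11, 10, 6]
r8 m[X5→φ2] = [17, 12, 13, 6]
r8 m[X4→φ3] = [9, 0, 4, 8]
r8 m[X4→φ7] = [12, 10, 10, 14]
r8 m[X13→φ1] = [9, 8, 3, 1]
r8 m[X13→φ4] = [9, 12, 13, 9]
r8 m[X12→φ2] = [0, 0, 0, 0]
r8 m[X10→φ0] = [9, 9, 2, 14]
r8 m[X10→φ3] = [20, 11, 9, 21]
r8 m[X10→φ5] = [16, 12, 10, 19]
r8 m[X10→φ6] = [18, 7, 9, 21]
r9 m[φ0→X5] = [10, 6, 10, 2]
r9 m[φ0→X10] = [12, 4, 8, 11]
r9 m[φ1→X5] = [7, 6, 3, 4]
r9 m[φ1→X13] = [9, 12, 13, 9]
r9 m[φ2→X5] = [0, 5, 0, 4]
r9 m[φ2→X12] = [14, 15, 13, 10]
r9 m[φ3→X4] = [12, 10, 10, 14]
r9 m[φ3→X10] = [1, 2, 1, 4]
r9 m[φ4→X13] = [9, 8, 3, 1]
r9 m[φ5→X10] = [5, 1, 0, 6]
r9 m[φ6→X10] = [3, 6, 1, 4]
r9 m[φ7→X4] = [9, 0, 4, 8]
r9 m[X5→φ0] = [7, 11, 3, 8]
r9 m[X5→φ1] = [10, 11, 10, 6]
r9 m[X5→φ2] = [17, 12, 13, 6]
r9 m[X4→φ3] = [9, 0, 4, 8]
r9 m[X4→φ7] = [12, 10, 10, 14]
r9 m[X13→φ1] = [9, 8, 3, 1]
r9 m[X13→φ4] = [9, 12, 13, 9]
r9 m[X12→φ2] = [0, 0, 0, 0]
r9 m[X10→φ0] = [9, 9, 2, 14]
r9 m[X10→φ3] = [20, 11, 9, 21]
r9 m[X10→φ5] = [16, 12, 10, 19]
r9 m[X10→φ6] = [18, 7, 9, 21]
fixed point reached at round 9
traceback from X5: (X5=3, X4=1, X13=3, X12=3, X10=2), score=10

assignment: (X5=3, X4=1, X13=3, X12=3, X10=2); score = 10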